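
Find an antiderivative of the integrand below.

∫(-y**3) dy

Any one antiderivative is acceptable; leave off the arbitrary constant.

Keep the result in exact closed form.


Answer: -y**4/4.


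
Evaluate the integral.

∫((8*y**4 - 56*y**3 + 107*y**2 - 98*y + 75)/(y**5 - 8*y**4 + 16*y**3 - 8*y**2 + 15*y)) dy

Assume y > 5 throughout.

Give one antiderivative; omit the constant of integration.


Answer: 5*log(y) + log(y - 5) + 2*log(y - 3) - 3*atan(y).


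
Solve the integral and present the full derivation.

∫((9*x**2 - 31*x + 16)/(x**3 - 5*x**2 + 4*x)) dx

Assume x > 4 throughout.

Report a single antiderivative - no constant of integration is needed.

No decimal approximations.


Step 1. Decompose ∫((9*x**2 - 31*x + 16)/(x**3 - 5*x**2 + 4*x)) dx by partial fractions, (9*x**2 - 31*x + 16)/(x**3 - 5*x**2 + 4*x) = 2/(x - 1) + 3/(x - 4) + 4/x: now ∫(4/x) dx + ∫(3/(x - 4)) dx + ∫(2/(x - 1)) dx.
Step 2. Evaluate the standard form [assuming x > 1]: now 2*log(x - 1) + ∫(4/x) dx + ∫(3/(x - 4)) dx.
Step 3. Evaluate the standard form [assuming x > 0]: now 4*log(x) + 2*log(x - 1) + ∫(3/(x - 4)) dx.
Step 4. Evaluate the standard form [assuming x > 4]: now 4*log(x) + 3*log(x - 4) + 2*log(x - 1).
Answer: 4*log(x) + 3*log(x - 4) + 2*log(x - 1).


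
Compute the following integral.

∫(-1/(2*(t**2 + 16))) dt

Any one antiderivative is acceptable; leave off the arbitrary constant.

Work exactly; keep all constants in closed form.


Answer: -atan(t/4)/8.


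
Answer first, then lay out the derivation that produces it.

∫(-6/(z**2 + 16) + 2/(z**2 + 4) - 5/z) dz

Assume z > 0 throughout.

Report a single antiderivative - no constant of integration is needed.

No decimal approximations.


The answer is -5*log(z) - 3*atan(z/4)/2 + atan(z/2).
Step 1. Rewrite: now ∫(-5/z) dz + ∫(2/(z**2 + 4)) dz + ∫(-6/(z**2 + 16)) dz.
Step 2. Evaluate the standard form: now -3*atan(z/4)/2 + ∫(-5/z) dz + ∫(2/(z**2 + 4)) dz.
Step 3. Evaluate the standard form [assuming z > 0]: now -5*log(z) - 3*atan(z/4)/2 + ∫(2/(z**2 + 4)) dz.
Step 4. Evaluate the standard form: now -5*log(z) - 3*atan(z/4)/2 + atan(z/2).
Answer: -5*log(z) - 3*atan(z/4)/2 + atan(z/2).


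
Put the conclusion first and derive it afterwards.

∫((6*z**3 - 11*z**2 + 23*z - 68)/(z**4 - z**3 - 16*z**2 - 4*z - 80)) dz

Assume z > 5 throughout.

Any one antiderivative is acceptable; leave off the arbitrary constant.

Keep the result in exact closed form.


The answer is 2*log(z - 5) + 4*log(z + 4) + atan(z/2)/2.
Step 1. Decompose ∫((6*z**3 - 11*z**2 + 23*z - 68)/(z**4 - z**3 - 16*z**2 - 4*z - 80)) dz by partial fractions, (6*z**3 - 11*z**2 + 23*z - 68)/(z**4 - z**3 - 16*z**2 - 4*z - 80) = 1/(z**2 + 4) + 4/(z + 4) + 2/(z - 5): now ∫(2/(z - 5)) dz + ∫(4/(z + 4)) dz + ∫(1/(z**2 + 4)) dz.
Step 2. Evaluate the standard form [assuming z > 5]: now 2*log(z - 5) + ∫(4/(z + 4)) dz + ∫(1/(z**2 + 4)) dz.
Step 3. Evaluate the standard form [assuming z > -4]: now 2*log(z - 5) + 4*log(z + 4) + ∫(1/(z**2 + 4)) dz.
Step 4. Evaluate the standard form: now 2*log(z - 5) + 4*log(z + 4) + atan(z/2)/2.
Answer: 2*log(z - 5) + 4*log(z + 4) + atan(z/2)/2.


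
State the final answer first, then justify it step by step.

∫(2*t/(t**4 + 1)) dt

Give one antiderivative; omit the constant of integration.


The answer is atan(t**2).
Step 1. Substitute u = t**2, turning ∫(2*t/(t**4 + 1)) dt into ∫(1/(u**2 + 1)) du: now ∫(1/(u**2 + 1)) du.
Step 2. Evaluate the standard form: now atan(u).
Step 3. Substitute back u = t**2: now atan(t**2).
Answer: atan(t**2).


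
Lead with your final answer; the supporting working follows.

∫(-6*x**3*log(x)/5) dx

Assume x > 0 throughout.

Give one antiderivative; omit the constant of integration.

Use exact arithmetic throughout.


The answer is -3*x**4*log(x)/10 + 3*x**4/40.
Step 1. Integrate ∫(-6*x**3*log(x)/5) dx by parts with u = log(x), dv = (-6*x**3/5) dx, so v = -3*x**4/10 [assuming x > 0]: now -3*x**4*log(x)/10 + ∫(3*x**3/10) dx.
Step 2. Evaluate the standard form: now -3*x**4*log(x)/10 + 3*x**4/40.
Answer: -3*x**4*log(x)/10 + 3*x**4/40.


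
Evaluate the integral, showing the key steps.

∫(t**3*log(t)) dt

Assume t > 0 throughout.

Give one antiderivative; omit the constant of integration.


Step 1. Integrate ∫(t**3*log(t)) dt by parts with u = log(t), dv = (t**3) dt, so v = t**4/4 [assuming t > 0]: now t**4*log(t)/4 + ∫(-t**3/4) dt.
Step 2. Evaluate the standard form: now t**4*log(t)/4 - t**4/16.
Answer: t**4*log(t)/4 - t**4/16.


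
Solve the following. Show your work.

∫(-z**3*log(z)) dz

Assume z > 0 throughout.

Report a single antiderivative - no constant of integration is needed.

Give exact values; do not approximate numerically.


Step 1. Integrate ∫(-z**3*log(z)) dz by parts with u = log(z), dv = (-z**3) dz, so v = -z**4/4 [assuming z > 0]: now -z**4*log(z)/4 + ∫(z**3/4) dz.
Step 2. Evaluate the standard form: now -z**4*log(z)/4 + z**4/16.
Answer: -z**4*log(z)/4 + z**4/16.


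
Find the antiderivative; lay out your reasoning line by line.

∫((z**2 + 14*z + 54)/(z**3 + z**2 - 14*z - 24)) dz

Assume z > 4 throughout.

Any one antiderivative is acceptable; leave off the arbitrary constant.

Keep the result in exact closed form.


Step 1. Decompose ∫((z**2 + 14*z + 54)/(z**3 + z**2 - 14*z - 24)) dz by partial fractions, (z**2 + 14*z + 54)/(z**3 + z**2 - 14*z - 24) = 3/(z + 3) - 5/(z + 2) + 3/(z - 4): now ∫(3/(z - 4)) dz + ∫(-5/(z + 2)) dz + ∫(3/(z + 3)) dz.
Step 2. Evaluate the standard form [assuming z > -3]: now 3*log(z + 3) + ∫(3/(z - 4)) dz + ∫(-5/(z + 2)) dz.
Step 3. Evaluate the standard form [assuming z > -2]: now -5*log(z + 2) + 3*log(z + 3) + ∫(3/(z - 4)) dz.
Step 4. Evaluate the standard form [assuming z > 4]: now 3*log(z - 4) - 5*log(z + 2) + 3*log(z + 3).
Answer: 3*log(z - 4) - 5*log(z + 2) + 3*log(z + 3).


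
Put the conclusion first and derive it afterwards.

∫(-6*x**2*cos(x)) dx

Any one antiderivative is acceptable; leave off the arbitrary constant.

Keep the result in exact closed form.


The answer is -6*x**2*sin(x) - 12*x*cos(x) + 12*sin(x).
Step 1. Integrate ∫(-6*x**2*cos(x)) dx by parts with u = x**2, dv = (-6*cos(x)) dx, so v = -6*sin(x): now -6*x**2*sin(x) + ∫(12*x*sin(x)) dx.
Step 2. Integrate ∫(12*x*sin(x)) dx by parts with u = x, dv = (12*sin(x)) dx, so v = -12*cos(x): now -6*x**2*sin(x) - 12*x*cos(x) + ∫(12*cos(x)) dx.
Step 3. Evaluate the standard form: now -6*x**2*sin(x) - 12*x*cos(x) + 12*sin(x).
Answer: -6*x**2*sin(x) - 12*x*cos(x) + 12*sin(x).


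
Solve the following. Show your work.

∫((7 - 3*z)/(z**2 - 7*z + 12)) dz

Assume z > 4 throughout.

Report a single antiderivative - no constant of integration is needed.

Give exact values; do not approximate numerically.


Step 1. Decompose ∫((7 - 3*z)/(z**2 - 7*z + 12)) dz by partial fractions, (7 - 3*z)/(z**2 - 7*z + 12) = 2/(z - 3) - 5/(z - 4): now ∫(-5/(z - 4)) dz + ∫(2/(z - 3)) dz.
Step 2. Evaluate the standard form [assuming z > 4]: now -5*log(z - 4) + ∫(2/(z - 3)) dz.
Step 3. Evaluate the standard form [assuming z > 3]: now -5*log(z - 4) + 2*log(z - 3).
Answer: -5*log(z - 4) + 2*log(z - 3).


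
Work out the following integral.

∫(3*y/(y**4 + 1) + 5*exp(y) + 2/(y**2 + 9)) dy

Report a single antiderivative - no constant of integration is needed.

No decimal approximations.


Answer: 5*exp(y) + 2*atan(y/3)/3 + 3*atan(y**2)/2.


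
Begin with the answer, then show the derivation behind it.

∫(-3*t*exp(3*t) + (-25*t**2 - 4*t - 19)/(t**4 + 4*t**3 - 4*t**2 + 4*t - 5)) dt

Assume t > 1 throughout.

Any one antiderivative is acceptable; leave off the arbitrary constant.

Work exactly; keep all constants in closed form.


The answer is -t*exp(3*t) + exp(3*t)/3 - 4*log(t - 1) + 4*log(t + 5) - atan(t).
Step 1. Rewrite: now ∫(-3*t*exp(3*t)) dt + ∫((-25*t**2 - 4*t - 19)/(t**4 + 4*t**3 - 4*t**2 + 4*t - 5)) dt.
Step 2. Decompose ∫((-25*t**2 - 4*t - 19)/(t**4 + 4*t**3 - 4*t**2 + 4*t - 5)) dt by partial fractions, (-25*t**2 - 4*t - 19)/(t**4 + 4*t**3 - 4*t**2 + 4*t - 5) = -1/(t**2 + 1) + 4/(t + 5) - 4/(t - 1): now ∫(-3*t*exp(3*t)) dt + ∫(-4/(t - 1)) dt + ∫(4/(t + 5)) dt + ∫(-1/(t**2 + 1)) dt.
Step 3. Evaluate the standard form [assuming t > -5]: now 4*log(t + 5) + ∫(-3*t*exp(3*t)) dt + ∫(-4/(t - 1)) dt + ∫(-1/(t**2 + 1)) dt.
Step 4. Evaluate the standard form [assuming t > 1]: now -4*log(t - 1) + 4*log(t + 5) + ∫(-3*t*exp(3*t)) dt + ∫(-1/(t**2 + 1)) dt.
Step 5. Evaluate the standard form: now -4*log(t - 1) + 4*log(t + 5) - atan(t) + ∫(-3*t*exp(3*t)) dt.
Step 6. Integrate ∫(-3*t*exp(3*t)) dt by parts with u = t, dv = (-3*exp(3*t)) dt, so v = -exp(3*t): now -t*exp(3*t) - 4*log(t - 1) + 4*log(t + 5) - atan(t) + ∫(exp(3*t)) dt.
Step 7. Evaluate the standard form: now -t*exp(3*t) + exp(3*t)/3 - 4*log(t - 1) + 4*log(t + 5) - atan(t).
Answer: -t*exp(3*t) + exp(3*t)/3 - 4*log(t - 1) + 4*log(t + 5) - atan(t).


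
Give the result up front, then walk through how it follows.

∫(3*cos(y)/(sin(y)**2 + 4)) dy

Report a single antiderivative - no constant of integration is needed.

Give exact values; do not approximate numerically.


The answer is 3*atan(sin(y)/2)/2.
Step 1. Substitute u = sin(y), turning ∫(3*cos(y)/(sin(y)**2 + 4)) dy into ∫(3/(u**2 + 4)) du: now ∫(3/(u**2 + 4)) du.
Step 2. Evaluate the standard form: now 3*atan(u/2)/2.
Step 3. Substitute back u = sin(y): now 3*atan(sin(y)/2)/2.
Answer: 3*atan(sin(y)/2)/2.


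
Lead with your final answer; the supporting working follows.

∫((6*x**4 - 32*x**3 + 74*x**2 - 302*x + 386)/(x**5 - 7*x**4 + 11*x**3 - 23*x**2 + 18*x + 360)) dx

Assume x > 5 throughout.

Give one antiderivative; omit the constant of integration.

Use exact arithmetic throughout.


The answer is 2*log(x - 5) + log(x - 4) + 3*log(x + 2) + 2*atan(x/3)/3.
Step 1. Decompose ∫((6*x**4 - 32*x**3 + 74*x**2 - 302*x + 386)/(x**5 - 7*x**4 + 11*x**3 - 23*x**2 + 18*x + 360)) dx by partial fractions, (6*x**4 - 32*x**3 + 74*x**2 - 302*x + 386)/(x**5 - 7*x**4 + 11*x**3 - 23*x**2 + 18*x + 360) = 2/(x**2 + 9) + 3/(x + 2) + 1/(x - 4) + 2/(x - 5): now ∫(2/(x - 5)) dx + ∫(1/(x - 4)) dx + ∫(3/(x + 2)) dx + ∫(2/(x**2 + 9)) dx.
Step 2. Evaluate the standard form [assuming x > 5]: now 2*log(x - 5) + ∫(1/(x - 4)) dx + ∫(3/(x + 2)) dx + ∫(2/(x**2 + 9)) dx.
Step 3. Evaluate the standard form [assuming x > 4]: now 2*log(x - 5) + log(x - 4) + ∫(3/(x + 2)) dx + ∫(2/(x**2 + 9)) dx.
Step 4. Evaluate the standard form [assuming x > -2]: now 2*log(x - 5) + log(x - 4) + 3*log(x + 2) + ∫(2/(x**2 + 9)) dx.
Step 5. Evaluate the standard form: now 2*log(x - 5) + log(x - 4) + 3*log(x + 2) + 2*atan(x/3)/3.
Answer: 2*log(x - 5) + log(x - 4) + 3*log(x + 2) + 2*atan(x/3)/3.


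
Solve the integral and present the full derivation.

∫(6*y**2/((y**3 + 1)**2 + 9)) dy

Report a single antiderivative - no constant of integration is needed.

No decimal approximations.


Step 1. Substitute u = y**3 + 1, turning ∫(6*y**2/((y**3 + 1)**2 + 9)) dy into ∫(2/(u**2 + 9)) du: now ∫(2/(u**2 + 9)) du.
Step 2. Evaluate the standard form: now 2*atan(u/3)/3.
Step 3. Substitute back u = y**3 + 1: now 2*atan(y**3/3 + 1/3)/3.
Answer: 2*atan(y**3/3 + 1/3)/3.


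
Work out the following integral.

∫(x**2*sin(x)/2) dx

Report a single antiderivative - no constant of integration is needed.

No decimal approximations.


Answer: -x**2*cos(x)/2 + x*sin(x) + cos(x).


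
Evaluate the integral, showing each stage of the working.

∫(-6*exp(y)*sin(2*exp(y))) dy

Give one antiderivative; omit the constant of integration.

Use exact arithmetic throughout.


Step 1. Substitute u = exp(y), turning ∫(-6*exp(y)*sin(2*exp(y))) dy into ∫(-6*sin(2*u)) du: now ∫(-6*sin(2*u)) du.
Step 2. Evaluate the standard form: now 3*cos(2*u).
Step 3. Substitute back u = exp(y): now 3*cos(2*exp(y)).
Answer: 3*cos(2*exp(y)).


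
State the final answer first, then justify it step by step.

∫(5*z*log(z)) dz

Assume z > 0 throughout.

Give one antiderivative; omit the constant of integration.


The answer is 5*z**2*log(z)/2 - 5*z**2/4.
Step 1. Integrate ∫(5*z*log(z)) dz by parts with u = log(z), dv = (5*z) dz, so v = 5*z**2/2 [assuming z > 0]: now 5*z**2*log(z)/2 + ∫(-5*z/2) dz.
Step 2. Evaluate the standard form: now 5*z**2*log(z)/2 - 5*z**2/4.
Answer: 5*z**2*log(z)/2 - 5*z**2/4.


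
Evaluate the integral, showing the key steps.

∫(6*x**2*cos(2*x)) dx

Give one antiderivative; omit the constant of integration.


Step 1. Integrate ∫(6*x**2*cos(2*x)) dx by parts with u = x**2, dv = (6*cos(2*x)) dx, so v = 3*sin(2*x): now 3*x**2*sin(2*x) + ∫(-6*x*sin(2*x)) dx.
Step 2. Integrate ∫(-6*x*sin(2*x)) dx by parts with u = x, dv = (-6*sin(2*x)) dx, so v = 3*cos(2*x): now 3*x**2*sin(2*x) + 3*x*cos(2*x) + ∫(-3*cos(2*x)) dx.
Step 3. Evaluate the standard form: now 3*x**2*sin(2*x) + 3*x*cos(2*x) - 3*sin(2*x)/2.
Answer: 3*x**2*sin(2*x) + 3*x*cos(2*x) - 3*sin(2*x)/2.


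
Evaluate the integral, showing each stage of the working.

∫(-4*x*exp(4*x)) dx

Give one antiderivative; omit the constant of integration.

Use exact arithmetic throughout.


Step 1. Integrate ∫(-4*x*exp(4*x)) dx by parts with u = x, dv = (-4*exp(4*x)) dx, so v = -exp(4*x): now -x*exp(4*x) + ∫(exp(4*x)) dx.
Step 2. Evaluate the standard form: now -x*exp(4*x) + exp(4*x)/4.
Answer: -x*exp(4*x) + exp(4*x)/4.


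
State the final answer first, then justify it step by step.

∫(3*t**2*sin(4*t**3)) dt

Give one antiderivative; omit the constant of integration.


The answer is -cos(4*t**3)/4.
Step 1. Substitute u = t**3, turning ∫(3*t**2*sin(4*t**3)) dt into ∫(sin(4*u)) du: now ∫(sin(4*u)) du.
Step 2. Evaluate the standard form: now -cos(4*u)/4.
Step 3. Substitute back u = t**3: now -cos(4*t**3)/4.
Answer: -cos(4*t**3)/4.


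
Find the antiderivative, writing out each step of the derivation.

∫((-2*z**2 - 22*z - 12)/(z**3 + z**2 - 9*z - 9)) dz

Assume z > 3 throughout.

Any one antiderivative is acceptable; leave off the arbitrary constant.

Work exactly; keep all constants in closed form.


Step 1. Decompose ∫((-2*z**2 - 22*z - 12)/(z**3 + z**2 - 9*z - 9)) dz by partial fractions, (-2*z**2 - 22*z - 12)/(z**3 + z**2 - 9*z - 9) = 3/(z + 3) - 1/(z + 1) - 4/(z - 3): now ∫(-4/(z - 3)) dz + ∫(-1/(z + 1)) dz + ∫(3/(z + 3)) dz.
Step 2. Evaluate the standard form [assuming z > 3]: now -4*log(z - 3) + ∫(-1/(z + 1)) dz + ∫(3/(z + 3)) dz.
Step 3. Evaluate the standard form [assuming z > -3]: now -4*log(z - 3) + 3*log(z + 3) + ∫(-1/(z + 1)) dz.
Step 4. Evaluate the standard form [assuming z > -1]: now -4*log(z - 3) - log(z + 1) + 3*log(z + 3).
Answer: -4*log(z - 3) - log(z + 1) + 3*log(z + 3).


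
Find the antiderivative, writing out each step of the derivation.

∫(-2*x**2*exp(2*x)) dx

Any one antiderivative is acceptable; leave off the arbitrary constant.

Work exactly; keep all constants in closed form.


Step 1. Integrate ∫(-2*x**2*exp(2*x)) dx by parts with u = x**2, dv = (-2*exp(2*x)) dx, so v = -exp(2*x): now -x**2*exp(2*x) + ∫(2*x*exp(2*x)) dx.
Step 2. Integrate ∫(2*x*exp(2*x)) dx by parts with u = x, dv = (2*exp(2*x)) dx, so v = exp(2*x): now -x**2*exp(2*x) + x*exp(2*x) + ∫(-exp(2*x)) dx.
Step 3. Evaluate the standard form: now -x**2*exp(2*x) + x*exp(2*x) - exp(2*x)/2.
Answer: -x**2*exp(2*x) + x*exp(2*x) - exp(2*x)/2.


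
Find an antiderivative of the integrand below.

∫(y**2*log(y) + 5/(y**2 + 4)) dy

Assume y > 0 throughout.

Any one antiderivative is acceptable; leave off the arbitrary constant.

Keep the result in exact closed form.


Answer: y**3*log(y)/3 - y**3/9 + 5*atan(y/2)/2.


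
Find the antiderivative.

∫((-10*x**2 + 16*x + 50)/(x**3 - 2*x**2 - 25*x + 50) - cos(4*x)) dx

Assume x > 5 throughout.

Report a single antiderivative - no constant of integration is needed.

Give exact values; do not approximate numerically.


Answer: -4*log(x - 5) - 2*log(x - 2) - 4*log(x + 5) - sin(4*x)/4.


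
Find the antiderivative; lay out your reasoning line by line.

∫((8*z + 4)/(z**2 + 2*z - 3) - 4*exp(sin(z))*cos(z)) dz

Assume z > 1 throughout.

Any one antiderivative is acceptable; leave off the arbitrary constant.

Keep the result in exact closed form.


Step 1. Rewrite: now ∫((8*z + 4)/(z**2 + 2*z - 3)) dz + ∫(-4*exp(sin(z))*cos(z)) dz.
Step 2. Decompose ∫((8*z + 4)/(z**2 + 2*z - 3)) dz by partial fractions, (8*z + 4)/(z**2 + 2*z - 3) = 5/(z + 3) + 3/(z - 1): now ∫(-4*exp(sin(z))*cos(z)) dz + ∫(3/(z - 1)) dz + ∫(5/(z + 3)) dz.
Step 3. Evaluate the standard form [assuming z > 1]: now 3*log(z - 1) + ∫(-4*exp(sin(z))*cos(z)) dz + ∫(5/(z + 3)) dz.
Step 4. Evaluate the standard form [assuming z > -3]: now 3*log(z - 1) + 5*log(z + 3) + ∫(-4*exp(sin(z))*cos(z)) dz.
Step 5. Substitute u = sin(z), turning ∫(-4*exp(sin(z))*cos(z)) dz into ∫(-4*exp(u)) du: now 3*log(z - 1) + 5*log(z + 3) + ∫(-4*exp(u)) du.
Step 6. Evaluate the standard form: now -4*exp(u) + 3*log(z - 1) + 5*log(z + 3).
Step 7. Substitute back u = sin(z): now -4*exp(sin(z)) + 3*log(z - 1) + 5*log(z + 3).
Answer: -4*exp(sin(z)) + 3*log(z - 1) + 5*log(z + 3).


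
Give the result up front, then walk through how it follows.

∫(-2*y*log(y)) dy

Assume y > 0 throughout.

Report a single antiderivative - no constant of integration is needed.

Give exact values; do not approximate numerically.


The answer is -y**2*log(y) + y**2/2.
Step 1. Integrate ∫(-2*y*log(y)) dy by parts with u = log(y), dv = (-2*y) dy, so v = -y**2 [assuming y > 0]: now -y**2*log(y) + ∫(y) dy.
Step 2. Evaluate the standard form: now -y**2*log(y) + y**2/2.
Answer: -y**2*log(y) + y**2/2.


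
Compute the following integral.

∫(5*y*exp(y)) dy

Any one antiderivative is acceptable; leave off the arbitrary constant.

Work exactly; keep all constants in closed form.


Answer: 5*y*exp(y) - 5*exp(y).


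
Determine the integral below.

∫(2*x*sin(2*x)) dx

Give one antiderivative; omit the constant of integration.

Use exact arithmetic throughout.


Answer: -x*cos(2*x) + sin(2*x)/2.


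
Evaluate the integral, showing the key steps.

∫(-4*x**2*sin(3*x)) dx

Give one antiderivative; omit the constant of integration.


Step 1. Integrate ∫(-4*x**2*sin(3*x)) dx by parts with u = x**2, dv = (-4*sin(3*x)) dx, so v = 4*cos(3*x)/3: now 4*x**2*cos(3*x)/3 + ∫(-8*x*cos(3*x)/3) dx.
Step 2. Integrate ∫(-8*x*cos(3*x)/3) dx by parts with u = x, dv = (-8*cos(3*x)/3) dx, so v = -8*sin(3*x)/9: now 4*x**2*cos(3*x)/3 - 8*x*sin(3*x)/9 + ∫(8*sin(3*x)/9) dx.
Step 3. Evaluate the standard form: now 4*x**2*cos(3*x)/3 - 8*x*sin(3*x)/9 - 8*cos(3*x)/27.
Answer: 4*x**2*cos(3*x)/3 - 8*x*sin(3*x)/9 - 8*cos(3*x)/27.


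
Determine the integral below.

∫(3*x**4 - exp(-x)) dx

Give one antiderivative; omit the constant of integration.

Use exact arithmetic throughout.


Answer: 3*x**5/5 + exp(-x).


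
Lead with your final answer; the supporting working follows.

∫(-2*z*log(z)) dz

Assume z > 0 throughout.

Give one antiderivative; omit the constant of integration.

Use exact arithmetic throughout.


The answer is -z**2*log(z) + z**2/2.
Step 1. Integrate ∫(-2*z*log(z)) dz by parts with u = log(z), dv = (-2*z) dz, so v = -z**2 [assuming z > 0]: now -z**2*log(z) + ∫(z) dz.
Step 2. Evaluate the standard form: now -z**2*log(z) + z**2/2.
Answer: -z**2*log(z) + z**2/2.


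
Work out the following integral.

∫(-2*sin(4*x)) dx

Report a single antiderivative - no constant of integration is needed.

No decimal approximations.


Answer: cos(4*x)/2.


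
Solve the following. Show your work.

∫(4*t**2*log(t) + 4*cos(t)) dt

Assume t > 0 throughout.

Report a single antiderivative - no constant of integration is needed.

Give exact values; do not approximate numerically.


Step 1. Rewrite: now ∫(4*t**2*log(t)) dt + ∫(4*cos(t)) dt.
Step 2. Evaluate the standard form: now 4*sin(t) + ∫(4*t**2*log(t)) dt.
Step 3. Integrate ∫(4*t**2*log(t)) dt by parts with u = log(t), dv = (4*t**2) dt, so v = 4*t**3/3 [assuming t > 0]: now 4*t**3*log(t)/3 + 4*sin(t) + ∫(-4*t**2/3) dt.
Step 4. Evaluate the standard form: now 4*t**3*log(t)/3 - 4*t**3/9 + 4*sin(t).
Answer: 4*t**3*log(t)/3 - 4*t**3/9 + 4*sin(t).


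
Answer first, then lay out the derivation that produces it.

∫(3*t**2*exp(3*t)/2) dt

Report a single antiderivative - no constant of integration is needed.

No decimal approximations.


The answer is t**2*exp(3*t)/2 - t*exp(3*t)/3 + exp(3*t)/9.
Step 1. Integrate ∫(3*t**2*exp(3*t)/2) dt by parts with u = t**2, dv = (3*exp(3*t)/2) dt, so v = exp(3*t)/2: now t**2*exp(3*t)/2 + ∫(-t*exp(3*t)) dt.
Step 2. Integrate ∫(-t*exp(3*t)) dt by parts with u = t, dv = (-exp(3*t)) dt, so v = -exp(3*t)/3: now t**2*exp(3*t)/2 - t*exp(3*t)/3 + ∫(exp(3*t)/3) dt.
Step 3. Evaluate the standard form: now t**2*exp(3*t)/2 - t*exp(3*t)/3 + exp(3*t)/9.
Answer: t**2*exp(3*t)/2 - t*exp(3*t)/3 + exp(3*t)/9.


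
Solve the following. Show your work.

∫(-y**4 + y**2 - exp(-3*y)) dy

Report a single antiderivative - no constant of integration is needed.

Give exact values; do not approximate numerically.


Step 1. Rewrite: now ∫(y**2) dy + ∫(-y**4) dy + ∫(-exp(-3*y)) dy.
Step 2. Evaluate the standard form: now y**3/3 + ∫(-y**4) dy + ∫(-exp(-3*y)) dy.
Step 3. Evaluate the standard form: now -y**5/5 + y**3/3 + ∫(-exp(-3*y)) dy.
Step 4. Evaluate the standard form: now -y**5/5 + y**3/3 + exp(-3*y)/3.
Answer: -y**5/5 + y**3/3 + exp(-3*y)/3.


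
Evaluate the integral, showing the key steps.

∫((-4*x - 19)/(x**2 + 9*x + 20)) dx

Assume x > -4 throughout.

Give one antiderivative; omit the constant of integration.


Step 1. Decompose ∫((-4*x - 19)/(x**2 + 9*x + 20)) dx by partial fractions, (-4*x - 19)/(x**2 + 9*x + 20) = -1/(x + 5) - 3/(x + 4): now ∫(-3/(x + 4)) dx + ∫(-1/(x + 5)) dx.
Step 2. Evaluate the standard form [assuming x > -5]: now -log(x + 5) + ∫(-3/(x + 4)) dx.
Step 3. Evaluate the standard form [assuming x > -4]: now -3*log(x + 4) - log(x + 5).
Answer: -3*log(x + 4) - log(x + 5).


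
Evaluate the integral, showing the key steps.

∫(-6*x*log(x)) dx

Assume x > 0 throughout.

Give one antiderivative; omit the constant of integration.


Step 1. Integrate ∫(-6*x*log(x)) dx by parts with u = log(x), dv = (-6*x) dx, so v = -3*x**2 [assuming x > 0]: now -3*x**2*log(x) + ∫(3*x) dx.
Step 2. Evaluate the standard form: now -3*x**2*log(x) + 3*x**2/2.
Answer: -3*x**2*log(x) + 3*x**2/2.


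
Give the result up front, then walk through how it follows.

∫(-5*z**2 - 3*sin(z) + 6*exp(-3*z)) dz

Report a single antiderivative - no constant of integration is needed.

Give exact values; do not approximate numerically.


The answer is -5*z**3/3 + 3*cos(z) - 2*exp(-3*z).
Step 1. Rewrite: now ∫(-5*z**2) dz + ∫(6*exp(-3*z)) dz + ∫(-3*sin(z)) dz.
Step 2. Evaluate the standard form: now -5*z**3/3 + ∫(6*exp(-3*z)) dz + ∫(-3*sin(z)) dz.
Step 3. Evaluate the standard form: now -5*z**3/3 + 3*cos(z) + ∫(6*exp(-3*z)) dz.
Step 4. Evaluate the standard form: now -5*z**3/3 + 3*cos(z) - 2*exp(-3*z).
Answer: -5*z**3/3 + 3*cos(z) - 2*exp(-3*z).


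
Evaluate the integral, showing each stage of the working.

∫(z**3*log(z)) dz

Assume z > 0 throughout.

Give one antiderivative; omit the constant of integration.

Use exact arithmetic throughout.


Step 1. Integrate ∫(z**3*log(z)) dz by parts with u = log(z), dv = (z**3) dz, so v = z**4/4 [assuming z > 0]: now z**4*log(z)/4 + ∫(-z**3/4) dz.
Step 2. Evaluate the standard form: now z**4*log(z)/4 - z**4/16.
Answer: z**4*log(z)/4 - z**4/16.


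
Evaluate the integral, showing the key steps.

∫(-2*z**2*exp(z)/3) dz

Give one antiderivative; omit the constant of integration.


Step 1. Integrate ∫(-2*z**2*exp(z)/3) dz by parts with u = z**2, dv = (-2*exp(z)/3) dz, so v = -2*exp(z)/3: now -2*z**2*exp(z)/3 + ∫(4*z*exp(z)/3) dz.
Step 2. Integrate ∫(4*z*exp(z)/3) dz by parts with u = z, dv = (4*exp(z)/3) dz, so v = 4*exp(z)/3: now -2*z**2*exp(z)/3 + 4*z*exp(z)/3 + ∫(-4*exp(z)/3) dz.
Step 3. Evaluate the standard form: now -2*z**2*exp(z)/3 + 4*z*exp(z)/3 - 4*exp(z)/3.
Answer: -2*z**2*exp(z)/3 + 4*z*exp(z)/3 - 4*exp(z)/3.


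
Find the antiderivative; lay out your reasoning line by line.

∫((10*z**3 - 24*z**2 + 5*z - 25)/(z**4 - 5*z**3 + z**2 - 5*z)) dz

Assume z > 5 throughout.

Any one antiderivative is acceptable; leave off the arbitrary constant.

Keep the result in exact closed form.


Step 1. Decompose ∫((10*z**3 - 24*z**2 + 5*z - 25)/(z**4 - 5*z**3 + z**2 - 5*z)) dz by partial fractions, (10*z**3 - 24*z**2 + 5*z - 25)/(z**4 - 5*z**3 + z**2 - 5*z) = 1/(z**2 + 1) + 5/(z - 5) + 5/z: now ∫(5/z) dz + ∫(5/(z - 5)) dz + ∫(1/(z**2 + 1)) dz.
Step 2. Evaluate the standard form [assuming z > 0]: now 5*log(z) + ∫(5/(z - 5)) dz + ∫(1/(z**2 + 1)) dz.
Step 3. Evaluate the standard form [assuming z > 5]: now 5*log(z) + 5*log(z - 5) + ∫(1/(z**2 + 1)) dz.
Step 4. Evaluate the standard form: now 5*log(z) + 5*log(z - 5) + atan(z).
Answer: 5*log(z) + 5*log(z - 5) + atan(z).


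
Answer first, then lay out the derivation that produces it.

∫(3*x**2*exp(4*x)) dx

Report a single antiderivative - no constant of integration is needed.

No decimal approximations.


The answer is 3*x**2*exp(4*x)/4 - 3*x*exp(4*x)/8 + 3*exp(4*x)/32.
Step 1. Integrate ∫(3*x**2*exp(4*x)) dx by parts with u = x**2, dv = (3*exp(4*x)) dx, so v = 3*exp(4*x)/4: now 3*x**2*exp(4*x)/4 + ∫(-3*x*exp(4*x)/2) dx.
Step 2. Integrate ∫(-3*x*exp(4*x)/2) dx by parts with u = x, dv = (-3*exp(4*x)/2) dx, so v = -3*exp(4*x)/8: now 3*x**2*exp(4*x)/4 - 3*x*exp(4*x)/8 + ∫(3*exp(4*x)/8) dx.
Step 3. Evaluate the standard form: now 3*x**2*exp(4*x)/4 - 3*x*exp(4*x)/8 + 3*exp(4*x)/32.
Answer: 3*x**2*exp(4*x)/4 - 3*x*exp(4*x)/8 + 3*exp(4*x)/32.


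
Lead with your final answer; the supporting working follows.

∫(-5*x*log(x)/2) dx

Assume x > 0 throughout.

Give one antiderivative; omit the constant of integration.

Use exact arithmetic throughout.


The answer is -5*x**2*log(x)/4 + 5*x**2/8.
Step 1. Integrate ∫(-5*x*log(x)/2) dx by parts with u = log(x), dv = (-5*x/2) dx, so v = -5*x**2/4 [assuming x > 0]: now -5*x**2*log(x)/4 + ∫(5*x/4) dx.
Step 2. Evaluate the standard form: now -5*x**2*log(x)/4 + 5*x**2/8.
Answer: -5*x**2*log(x)/4 + 5*x**2/8.


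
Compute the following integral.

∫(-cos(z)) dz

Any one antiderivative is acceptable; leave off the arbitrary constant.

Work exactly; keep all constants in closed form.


Answer: -sin(z).


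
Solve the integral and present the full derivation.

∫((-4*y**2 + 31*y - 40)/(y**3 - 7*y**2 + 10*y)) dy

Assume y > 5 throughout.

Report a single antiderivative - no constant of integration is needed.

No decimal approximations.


Step 1. Decompose ∫((-4*y**2 + 31*y - 40)/(y**3 - 7*y**2 + 10*y)) dy by partial fractions, (-4*y**2 + 31*y - 40)/(y**3 - 7*y**2 + 10*y) = -1/(y - 2) + 1/(y - 5) - 4/y: now ∫(-4/y) dy + ∫(1/(y - 5)) dy + ∫(-1/(y - 2)) dy.
Step 2. Evaluate the standard form [assuming y > 2]: now -log(y - 2) + ∫(-4/y) dy + ∫(1/(y - 5)) dy.
Step 3. Evaluate the standard form [assuming y > 0]: now -4*log(y) - log(y - 2) + ∫(1/(y - 5)) dy.
Step 4. Evaluate the standard form [assuming y > 5]: now -4*log(y) + log(y - 5) - log(y - 2).
Answer: -4*log(y) + log(y - 5) - log(y - 2).


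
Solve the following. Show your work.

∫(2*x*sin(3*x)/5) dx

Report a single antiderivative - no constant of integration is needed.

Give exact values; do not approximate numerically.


Step 1. Integrate ∫(2*x*sin(3*x)/5) dx by parts with u = x, dv = (2*sin(3*x)/5) dx, so v = -2*cos(3*x)/15: now -2*x*cos(3*x)/15 + ∫(2*cos(3*x)/15) dx.
Step 2. Evaluate the standard form: now -2*x*cos(3*x)/15 + 2*sin(3*x)/45.
Answer: -2*x*cos(3*x)/15 + 2*sin(3*x)/45.


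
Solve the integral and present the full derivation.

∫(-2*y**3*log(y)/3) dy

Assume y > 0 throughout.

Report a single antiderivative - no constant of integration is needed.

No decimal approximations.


Step 1. Integrate ∫(-2*y**3*log(y)/3) dy by parts with u = log(y), dv = (-2*y**3/3) dy, so v = -y**4/6 [assuming y > 0]: now -y**4*log(y)/6 + ∫(y**3/6) dy.
Step 2. Evaluate the standard form: now -y**4*log(y)/6 + y**4/24.
Answer: -y**4*log(y)/6 + y**4/24.


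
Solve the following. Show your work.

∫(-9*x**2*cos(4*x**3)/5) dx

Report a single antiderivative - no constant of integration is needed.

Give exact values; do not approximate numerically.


Step 1. Substitute u = x**3, turning ∫(-9*x**2*cos(4*x**3)/5) dx into ∫(-3*cos(4*u)/5) du: now ∫(-3*cos(4*u)/5) du.
Step 2. Evaluate the standard form: now -3*sin(4*u)/20.
Step 3. Substitute back u = x**3: now -3*sin(4*x**3)/20.
Answer: -3*sin(4*x**3)/20.


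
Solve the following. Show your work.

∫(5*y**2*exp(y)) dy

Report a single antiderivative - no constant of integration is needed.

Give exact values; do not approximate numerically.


Step 1. Integrate ∫(5*y**2*exp(y)) dy by parts with u = y**2, dv = (5*exp(y)) dy, so v = 5*exp(y): now 5*y**2*exp(y) + ∫(-10*y*exp(y)) dy.
Step 2. Integrate ∫(-10*y*exp(y)) dy by parts with u = y, dv = (-10*exp(y)) dy, so v = -10*exp(y): now 5*y**2*exp(y) - 10*y*exp(y) + ∫(10*exp(y)) dy.
Step 3. Evaluate the standard form: now 5*y**2*exp(y) - 10*y*exp(y) + 10*exp(y).
Answer: 5*y**2*exp(y) - 10*y*exp(y) + 10*exp(y).


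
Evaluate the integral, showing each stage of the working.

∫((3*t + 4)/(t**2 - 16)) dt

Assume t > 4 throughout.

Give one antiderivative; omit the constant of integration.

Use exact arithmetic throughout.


Step 1. Decompose ∫((3*t + 4)/(t**2 - 16)) dt by partial fractions, (3*t + 4)/(t**2 - 16) = 1/(t + 4) + 2/(t - 4): now ∫(2/(t - 4)) dt + ∫(1/(t + 4)) dt.
Step 2. Evaluate the standard form [assuming t > -4]: now log(t + 4) + ∫(2/(t - 4)) dt.
Step 3. Evaluate the standard form [assuming t > 4]: now 2*log(t - 4) + log(t + 4).
Answer: 2*log(t - 4) + log(t + 4).


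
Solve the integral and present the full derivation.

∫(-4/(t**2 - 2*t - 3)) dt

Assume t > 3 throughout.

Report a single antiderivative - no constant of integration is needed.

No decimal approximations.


Step 1. Decompose ∫(-4/(t**2 - 2*t - 3)) dt by partial fractions, -4/(t**2 - 2*t - 3) = 1/(t + 1) - 1/(t - 3): now ∫(-1/(t - 3)) dt + ∫(1/(t + 1)) dt.
Step 2. Evaluate the standard form [assuming t > 3]: now -log(t - 3) + ∫(1/(t + 1)) dt.
Step 3. Evaluate the standard form [assuming t > -1]: now -log(t - 3) + log(t + 1).
Answer: -log(t - 3) + log(t + 1).


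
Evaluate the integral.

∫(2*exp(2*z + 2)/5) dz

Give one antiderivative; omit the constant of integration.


Answer: exp(2*z + 2)/5.


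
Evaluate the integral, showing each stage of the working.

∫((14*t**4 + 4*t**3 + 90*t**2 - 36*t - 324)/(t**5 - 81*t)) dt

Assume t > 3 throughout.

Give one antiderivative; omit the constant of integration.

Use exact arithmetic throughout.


Step 1. Decompose ∫((14*t**4 + 4*t**3 + 90*t**2 - 36*t - 324)/(t**5 - 81*t)) dt by partial fractions, (14*t**4 + 4*t**3 + 90*t**2 - 36*t - 324)/(t**5 - 81*t) = 4/(t**2 + 9) + 5/(t + 3) + 5/(t - 3) + 4/t: now ∫(4/t) dt + ∫(5/(t - 3)) dt + ∫(5/(t + 3)) dt + ∫(4/(t**2 + 9)) dt.
Step 2. Evaluate the standard form [assuming t > -3]: now 5*log(t + 3) + ∫(4/t) dt + ∫(5/(t - 3)) dt + ∫(4/(t**2 + 9)) dt.
Step 3. Evaluate the standard form [assuming t > 3]: now 5*log(t - 3) + 5*log(t + 3) + ∫(4/t) dt + ∫(4/(t**2 + 9)) dt.
Step 4. Evaluate the standard form [assuming t > 0]: now 4*log(t) + 5*log(t - 3) + 5*log(t + 3) + ∫(4/(t**2 + 9)) dt.
Step 5. Evaluate the standard form: now 4*log(t) + 5*log(t - 3) + 5*log(t + 3) + 4*atan(t/3)/3.
Answer: 4*log(t) + 5*log(t - 3) + 5*log(t + 3) + 4*atan(t/3)/3.


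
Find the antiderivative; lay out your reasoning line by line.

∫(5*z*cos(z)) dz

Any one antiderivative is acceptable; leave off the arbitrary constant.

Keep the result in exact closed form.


Step 1. Integrate ∫(5*z*cos(z)) dz by parts with u = z, dv = (5*cos(z)) dz, so v = 5*sin(z): now 5*z*sin(z) + ∫(-5*sin(z)) dz.
Step 2. Evaluate the standard form: now 5*z*sin(z) + 5*cos(z).
Answer: 5*z*sin(z) + 5*cos(z).


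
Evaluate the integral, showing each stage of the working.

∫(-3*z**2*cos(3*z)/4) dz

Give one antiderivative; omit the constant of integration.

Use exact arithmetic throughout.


Step 1. Integrate ∫(-3*z**2*cos(3*z)/4) dz by parts with u = z**2, dv = (-3*cos(3*z)/4) dz, so v = -sin(3*z)/4: now -z**2*sin(3*z)/4 + ∫(z*sin(3*z)/2) dz.
Step 2. Integrate ∫(z*sin(3*z)/2) dz by parts with u = z, dv = (sin(3*z)/2) dz, so v = -cos(3*z)/6: now -z**2*sin(3*z)/4 - z*cos(3*z)/6 + ∫(cos(3*z)/6) dz.
Step 3. Evaluate the standard form: now -z**2*sin(3*z)/4 - z*cos(3*z)/6 + sin(3*z)/18.
Answer: -z**2*sin(3*z)/4 - z*cos(3*z)/6 + sin(3*z)/18.


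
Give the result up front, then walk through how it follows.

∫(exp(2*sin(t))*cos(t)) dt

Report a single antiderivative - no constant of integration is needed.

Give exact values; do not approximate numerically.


The answer is exp(2*sin(t))/2.
Step 1. Substitute u = sin(t), turning ∫(exp(2*sin(t))*cos(t)) dt into ∫(exp(2*u)) du: now ∫(exp(2*u)) du.
Step 2. Evaluate the standard form: now exp(2*u)/2.
Step 3. Substitute back u = sin(t): now exp(2*sin(t))/2.
Answer: exp(2*sin(t))/2.


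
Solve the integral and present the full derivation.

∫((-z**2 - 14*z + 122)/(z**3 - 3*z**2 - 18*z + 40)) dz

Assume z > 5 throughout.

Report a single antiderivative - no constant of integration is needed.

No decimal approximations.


Step 1. Decompose ∫((-z**2 - 14*z + 122)/(z**3 - 3*z**2 - 18*z + 40)) dz by partial fractions, (-z**2 - 14*z + 122)/(z**3 - 3*z**2 - 18*z + 40) = 3/(z + 4) - 5/(z - 2) + 1/(z - 5): now ∫(1/(z - 5)) dz + ∫(-5/(z - 2)) dz + ∫(3/(z + 4)) dz.
Step 2. Evaluate the standard form [assuming z > -4]: now 3*log(z + 4) + ∫(1/(z - 5)) dz + ∫(-5/(z - 2)) dz.
Step 3. Evaluate the standard form [assuming z > 5]: now log(z - 5) + 3*log(z + 4) + ∫(-5/(z - 2)) dz.
Step 4. Evaluate the standard form [assuming z > 2]: now log(z - 5) - 5*log(z - 2) + 3*log(z + 4).
Answer: log(z - 5) - 5*log(z - 2) + 3*log(z + 4).


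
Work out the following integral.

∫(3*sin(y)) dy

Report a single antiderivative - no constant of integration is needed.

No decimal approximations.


Answer: -3*cos(y).


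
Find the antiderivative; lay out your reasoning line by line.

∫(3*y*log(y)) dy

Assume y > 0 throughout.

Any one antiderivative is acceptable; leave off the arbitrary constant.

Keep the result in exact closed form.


Step 1. Integrate ∫(3*y*log(y)) dy by parts with u = log(y), dv = (3*y) dy, so v = 3*y**2/2 [assuming y > 0]: now 3*y**2*log(y)/2 + ∫(-3*y/2) dy.
Step 2. Evaluate the standard form: now 3*y**2*log(y)/2 - 3*y**2/4.
Answer: 3*y**2*log(y)/2 - 3*y**2/4.


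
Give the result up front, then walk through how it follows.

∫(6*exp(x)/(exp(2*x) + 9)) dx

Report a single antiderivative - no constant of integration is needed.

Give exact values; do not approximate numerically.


The answer is 2*atan(exp(x)/3).
Step 1. Substitute u = exp(x), turning ∫(6*exp(x)/(exp(2*x) + 9)) dx into ∫(6/(u**2 + 9)) du: now ∫(6/(u**2 + 9)) du.
Step 2. Evaluate the standard form: now 2*atan(u/3).
Step 3. Substitute back u = exp(x): now 2*atan(exp(x)/3).
Answer: 2*atan(exp(x)/3).


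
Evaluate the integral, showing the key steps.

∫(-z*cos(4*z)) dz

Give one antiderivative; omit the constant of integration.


Step 1. Integrate ∫(-z*cos(4*z)) dz by parts with u = z, dv = (-cos(4*z)) dz, so v = -sin(4*z)/4: now -z*sin(4*z)/4 + ∫(sin(4*z)/4) dz.
Step 2. Evaluate the standard form: now -z*sin(4*z)/4 - cos(4*z)/16.
Answer: -z*sin(4*z)/4 - cos(4*z)/16.


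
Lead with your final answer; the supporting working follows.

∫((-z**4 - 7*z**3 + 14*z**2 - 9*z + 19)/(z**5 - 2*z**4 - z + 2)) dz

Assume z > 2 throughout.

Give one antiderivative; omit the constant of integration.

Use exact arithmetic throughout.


The answer is -log(z - 2) - 4*log(z - 1) + 4*log(z + 1) + atan(z).
Step 1. Decompose ∫((-z**4 - 7*z**3 + 14*z**2 - 9*z + 19)/(z**5 - 2*z**4 - z + 2)) dz by partial fractions, (-z**4 - 7*z**3 + 14*z**2 - 9*z + 19)/(z**5 - 2*z**4 - z + 2) = 1/(z**2 + 1) + 4/(z + 1) - 4/(z - 1) - 1/(z - 2): now ∫(-1/(z - 2)) dz + ∫(-4/(z - 1)) dz + ∫(4/(z + 1)) dz + ∫(1/(z**2 + 1)) dz.
Step 2. Evaluate the standard form [assuming z > -1]: now 4*log(z + 1) + ∫(-1/(z - 2)) dz + ∫(-4/(z - 1)) dz + ∫(1/(z**2 + 1)) dz.
Step 3. Evaluate the standard form [assuming z > 2]: now -log(z - 2) + 4*log(z + 1) + ∫(-4/(z - 1)) dz + ∫(1/(z**2 + 1)) dz.
Step 4. Evaluate the standard form [assuming z > 1]: now -log(z - 2) - 4*log(z - 1) + 4*log(z + 1) + ∫(1/(z**2 + 1)) dz.
Step 5. Evaluate the standard form: now -log(z - 2) - 4*log(z - 1) + 4*log(z + 1) + atan(z).
Answer: -log(z - 2) - 4*log(z - 1) + 4*log(z + 1) + atan(z).


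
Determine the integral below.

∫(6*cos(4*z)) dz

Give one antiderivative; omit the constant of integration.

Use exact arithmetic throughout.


Answer: 3*sin(4*z)/2.


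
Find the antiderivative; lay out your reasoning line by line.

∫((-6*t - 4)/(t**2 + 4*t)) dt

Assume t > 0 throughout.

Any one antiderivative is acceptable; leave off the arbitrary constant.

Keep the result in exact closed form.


Step 1. Decompose ∫((-6*t - 4)/(t**2 + 4*t)) dt by partial fractions, (-6*t - 4)/(t**2 + 4*t) = -5/(t + 4) - 1/t: now ∫(-1/t) dt + ∫(-5/(t + 4)) dt.
Step 2. Evaluate the standard form [assuming t > 0]: now -log(t) + ∫(-5/(t + 4)) dt.
Step 3. Evaluate the standard form [assuming t > -4]: now -log(t) - 5*log(t + 4).
Answer: -log(t) - 5*log(t + 4).


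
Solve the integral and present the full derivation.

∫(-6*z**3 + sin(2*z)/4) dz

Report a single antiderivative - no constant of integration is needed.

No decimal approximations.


Step 1. Rewrite: now ∫(-6*z**3) dz + ∫(sin(2*z)/4) dz.
Step 2. Evaluate the standard form: now -3*z**4/2 + ∫(sin(2*z)/4) dz.
Step 3. Evaluate the standard form: now -3*z**4/2 - cos(2*z)/8.
Answer: -3*z**4/2 - cos(2*z)/8.


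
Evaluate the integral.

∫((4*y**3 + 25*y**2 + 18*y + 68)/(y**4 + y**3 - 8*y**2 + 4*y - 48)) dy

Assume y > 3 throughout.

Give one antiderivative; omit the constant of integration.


Answer: 5*log(y - 3) - log(y + 4) + atan(y/2).


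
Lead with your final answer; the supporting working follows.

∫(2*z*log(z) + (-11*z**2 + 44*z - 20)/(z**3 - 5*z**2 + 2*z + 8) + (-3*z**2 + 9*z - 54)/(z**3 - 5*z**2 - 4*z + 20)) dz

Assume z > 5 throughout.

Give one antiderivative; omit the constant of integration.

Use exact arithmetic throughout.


The answer is z**2*log(z) - z**2/2 - 4*log(z - 5) - 2*log(z - 4) - 5*log(z + 1) - 3*log(z + 2).
Step 1. Rewrite: now ∫(2*z*log(z)) dz + ∫((-11*z**2 + 44*z - 20)/(z**3 - 5*z**2 + 2*z + 8)) dz + ∫((-3*z**2 + 9*z - 54)/(z**3 - 5*z**2 - 4*z + 20)) dz.
Step 2. Integrate ∫(2*z*log(z)) dz by parts with u = log(z), dv = (2*z) dz, so v = z**2 [assuming z > 0]: now z**2*log(z) + ∫(-z) dz + ∫((-11*z**2 + 44*z - 20)/(z**3 - 5*z**2 + 2*z + 8)) dz + ∫((-3*z**2 + 9*z - 54)/(z**3 - 5*z**2 - 4*z + 20)) dz.
Step 3. Evaluate the standard form: now z**2*log(z) - z**2/2 + ∫((-11*z**2 + 44*z - 20)/(z**3 - 5*z**2 + 2*z + 8)) dz + ∫((-3*z**2 + 9*z - 54)/(z**3 - 5*z**2 - 4*z + 20)) dz.
Step 4. Decompose ∫((-3*z**2 + 9*z - 54)/(z**3 - 5*z**2 - 4*z + 20)) dz by partial fractions, (-3*z**2 + 9*z - 54)/(z**3 - 5*z**2 - 4*z + 20) = -3/(z + 2) + 4/(z - 2) - 4/(z - 5): now z**2*log(z) - z**2/2 + ∫((-11*z**2 + 44*z - 20)/(z**3 - 5*z**2 + 2*z + 8)) dz + ∫(-4/(z - 5)) dz + ∫(4/(z - 2)) dz + ∫(-3/(z + 2)) dz.
Step 5. Evaluate the standard form [assuming z > -2]: now z**2*log(z) - z**2/2 - 3*log(z + 2) + ∫((-11*z**2 + 44*z - 20)/(z**3 - 5*z**2 + 2*z + 8)) dz + ∫(-4/(z - 5)) dz + ∫(4/(z - 2)) dz.
Step 6. Evaluate the standard form [assuming z > 2]: now z**2*log(z) - z**2/2 + 4*log(z - 2) - 3*log(z + 2) + ∫((-11*z**2 + 44*z - 20)/(z**3 - 5*z**2 + 2*z + 8)) dz + ∫(-4/(z - 5)) dz.
Step 7. Evaluate the standard form [assuming z > 5]: now z**2*log(z) - z**2/2 - 4*log(z - 5) + 4*log(z - 2) - 3*log(z + 2) + ∫((-11*z**2 + 44*z - 20)/(z**3 - 5*z**2 + 2*z + 8)) dz.
Step 8. Decompose ∫((-11*z**2 + 44*z - 20)/(z**3 - 5*z**2 + 2*z + 8)) dz by partial fractions, (-11*z**2 + 44*z - 20)/(z**3 - 5*z**2 + 2*z + 8) = -5/(z + 1) - 4/(z - 2) - 2/(z - 4): now z**2*log(z) - z**2/2 - 4*log(z - 5) + 4*log(z - 2) - 3*log(z + 2) + ∫(-2/(z - 4)) dz + ∫(-4/(z - 2)) dz + ∫(-5/(z + 1)) dz.
Step 9. Evaluate the standard form [assuming z > 4]: now z**2*log(z) - z**2/2 - 4*log(z - 5) - 2*log(z - 4) + 4*log(z - 2) - 3*log(z + 2) + ∫(-4/(z - 2)) dz + ∫(-5/(z + 1)) dz.
Step 10. Evaluate the standard form [assuming z > -1]: now z**2*log(z) - z**2/2 - 4*log(z - 5) - 2*log(z - 4) + 4*log(z - 2) - 5*log(z + 1) - 3*log(z + 2) + ∫(-4/(z - 2)) dz.
Step 11. Evaluate the standard form [assuming z > 2]: now z**2*log(z) - z**2/2 - 4*log(z - 5) - 2*log(z - 4) - 5*log(z + 1) - 3*log(z + 2).
Answer: z**2*log(z) - z**2/2 - 4*log(z - 5) - 2*log(z - 4) - 5*log(z + 1) - 3*log(z + 2).
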